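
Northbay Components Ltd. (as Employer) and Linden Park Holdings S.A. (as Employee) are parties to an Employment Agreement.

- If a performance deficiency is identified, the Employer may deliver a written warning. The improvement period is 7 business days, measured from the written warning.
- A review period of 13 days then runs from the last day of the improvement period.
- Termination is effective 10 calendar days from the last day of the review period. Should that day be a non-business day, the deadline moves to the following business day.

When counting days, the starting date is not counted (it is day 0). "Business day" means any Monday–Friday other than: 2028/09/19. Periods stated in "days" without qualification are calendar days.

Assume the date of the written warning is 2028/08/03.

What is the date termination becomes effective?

The last day of the improvement period: 7 business days after Thursday, 2028/08/03, skipping weekends — Aug 4, Aug 7, Aug 8, Aug 9, Aug 10, Aug 11, Aug 14 — lands on Monday, 2028/08/14.
The last day of the review period: 2028/08/14 + 13 days = 2028/08/27.
Adding 10 calendar days to 2028/08/27 gives 2028/09/06, which is the date termination becomes effective. 2028/09/06 is a Wednesday and is not a listed holiday, so no roll-forward applies.

2028/09/06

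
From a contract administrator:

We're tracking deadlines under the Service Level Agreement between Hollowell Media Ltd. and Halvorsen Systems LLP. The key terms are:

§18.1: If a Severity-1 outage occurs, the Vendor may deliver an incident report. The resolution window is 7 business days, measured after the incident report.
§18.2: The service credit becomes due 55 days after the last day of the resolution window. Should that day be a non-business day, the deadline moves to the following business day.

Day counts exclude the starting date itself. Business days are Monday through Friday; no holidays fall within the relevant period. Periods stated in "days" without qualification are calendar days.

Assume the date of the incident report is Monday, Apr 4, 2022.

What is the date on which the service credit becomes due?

Jun 7, 2022

The last day of the resolution window: counting 7 business days from Monday, Apr 4, 2022 (Apr 5, Apr 6, Apr 7, Apr 8, Apr 11, Apr 12, Apr 13, skipping weekends) reaches Wednesday, Apr 13, 2022.
The date on which the service credit becomes due: 55 calendar days after Apr 13, 2022 is Jun 7, 2022. Jun 7, 2022 is a Tuesday, so no roll-forward applies.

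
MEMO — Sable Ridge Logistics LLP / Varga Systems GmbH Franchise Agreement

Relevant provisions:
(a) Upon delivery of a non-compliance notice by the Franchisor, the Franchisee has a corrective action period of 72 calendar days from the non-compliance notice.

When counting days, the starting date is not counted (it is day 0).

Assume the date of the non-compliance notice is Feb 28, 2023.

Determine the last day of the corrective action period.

The last day of the corrective action period: Feb 28, 2023 + 72 days = May 11, 2023.

May 11, 2023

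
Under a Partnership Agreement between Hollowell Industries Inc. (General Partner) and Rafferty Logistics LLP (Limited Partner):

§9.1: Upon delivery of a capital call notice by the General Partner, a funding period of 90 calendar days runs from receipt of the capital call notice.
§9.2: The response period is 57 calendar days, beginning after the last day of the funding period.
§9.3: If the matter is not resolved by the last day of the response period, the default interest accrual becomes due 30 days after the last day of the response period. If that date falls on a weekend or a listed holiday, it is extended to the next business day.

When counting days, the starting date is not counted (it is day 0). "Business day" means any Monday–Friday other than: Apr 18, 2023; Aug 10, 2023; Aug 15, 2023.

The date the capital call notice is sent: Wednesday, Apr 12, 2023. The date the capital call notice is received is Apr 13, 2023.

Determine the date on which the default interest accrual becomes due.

Oct 9, 2023

The last day of the funding period: Apr 13, 2023 + 90 days = Jul 12, 2023.
The last day of the response period: Jul 12, 2023 + 57 days = Sep 7, 2023.
The date on which the default interest accrual becomes due: Sep 7, 2023 + 30 days = Oct 7, 2023. That falls on a Saturday, so it rolls to the next business day, Monday, Oct 9, 2023.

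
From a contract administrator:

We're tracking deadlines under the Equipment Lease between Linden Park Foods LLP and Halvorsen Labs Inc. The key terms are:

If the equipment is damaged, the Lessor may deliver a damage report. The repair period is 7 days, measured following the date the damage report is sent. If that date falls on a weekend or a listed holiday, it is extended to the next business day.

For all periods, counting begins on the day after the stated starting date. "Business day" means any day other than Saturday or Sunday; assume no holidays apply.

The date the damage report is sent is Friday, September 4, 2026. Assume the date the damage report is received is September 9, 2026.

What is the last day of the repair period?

The last day of the repair period: September 4, 2026 + 7 days = September 11, 2026. September 11, 2026 is a Friday, so no roll-forward applies.

September 11, 2026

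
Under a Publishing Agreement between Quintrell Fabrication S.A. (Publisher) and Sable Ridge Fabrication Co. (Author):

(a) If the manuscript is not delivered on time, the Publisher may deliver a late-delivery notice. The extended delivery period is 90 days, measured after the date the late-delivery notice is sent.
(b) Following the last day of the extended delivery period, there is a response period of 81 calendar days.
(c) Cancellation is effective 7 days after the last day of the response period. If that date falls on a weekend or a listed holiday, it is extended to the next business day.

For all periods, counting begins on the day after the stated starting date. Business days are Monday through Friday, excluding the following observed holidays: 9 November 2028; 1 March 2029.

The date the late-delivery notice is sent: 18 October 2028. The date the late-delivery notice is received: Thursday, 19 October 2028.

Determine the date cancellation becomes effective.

The last day of the extended delivery period: 18 October 2028 + 90 days = 16 January 2029.
The last day of the response period: 81 calendar days after 16 January 2029 is 7 April 2029.
The date cancellation becomes effective: 7 calendar days after 7 April 2029 is 14 April 2029. That falls on a Saturday, so it rolls to the next business day, Monday, 16 April 2029.

16 April 2029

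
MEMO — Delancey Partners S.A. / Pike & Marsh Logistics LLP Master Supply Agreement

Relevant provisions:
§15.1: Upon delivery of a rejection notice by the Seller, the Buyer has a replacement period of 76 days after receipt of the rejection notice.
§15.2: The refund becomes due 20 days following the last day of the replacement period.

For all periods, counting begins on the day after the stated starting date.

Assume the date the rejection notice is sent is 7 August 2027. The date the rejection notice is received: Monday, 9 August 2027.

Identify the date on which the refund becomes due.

The last day of the replacement period: 9 August 2027 + 76 days = 24 October 2027.
The date on which the refund becomes due: 24 October 2027 + 20 days = 13 November 2027.

13 November 2027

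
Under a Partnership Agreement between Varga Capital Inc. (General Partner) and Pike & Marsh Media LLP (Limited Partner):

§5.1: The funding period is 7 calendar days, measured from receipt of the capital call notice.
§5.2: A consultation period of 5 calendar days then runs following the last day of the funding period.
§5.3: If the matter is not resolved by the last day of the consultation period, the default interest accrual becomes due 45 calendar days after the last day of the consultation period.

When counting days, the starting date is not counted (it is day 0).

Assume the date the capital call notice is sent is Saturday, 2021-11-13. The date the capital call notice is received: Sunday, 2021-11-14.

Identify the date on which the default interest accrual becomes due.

2022-01-10

The last day of the funding period: 7 calendar days after 2021-11-14 is 2021-11-21.
The last day of the consultation period: 5 calendar days after 2021-11-21 is 2021-11-26.
The date on which the default interest accrual becomes due: 2021-11-26 + 45 days = 2022-01-10.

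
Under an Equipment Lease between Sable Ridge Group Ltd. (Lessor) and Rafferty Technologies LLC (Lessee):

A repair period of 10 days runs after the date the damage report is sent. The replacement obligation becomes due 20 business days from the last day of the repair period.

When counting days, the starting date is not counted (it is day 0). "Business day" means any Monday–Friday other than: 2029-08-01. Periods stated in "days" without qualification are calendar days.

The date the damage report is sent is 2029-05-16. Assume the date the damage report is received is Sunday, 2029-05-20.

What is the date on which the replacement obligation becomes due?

Adding 10 calendar days to 2029-05-16 gives 2029-05-26, which is the last day of the repair period.
The date on which the replacement obligation becomes due: 20 business days after Saturday, 2029-05-26, skipping weekends — May 28, May 29, May 30, May 31, …, Jun 20, Jun 21, Jun 22 — lands on Friday, 2029-06-22.

2029-06-22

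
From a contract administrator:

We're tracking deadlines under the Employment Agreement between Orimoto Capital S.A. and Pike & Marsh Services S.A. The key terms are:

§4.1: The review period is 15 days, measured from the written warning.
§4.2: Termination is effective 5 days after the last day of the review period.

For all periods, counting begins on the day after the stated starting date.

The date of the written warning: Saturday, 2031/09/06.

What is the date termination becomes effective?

Adding 15 calendar days to 2031/09/06 gives 2031/09/21, which is the last day of the review period.
The date termination becomes effective: 5 calendar days after 2031/09/21 is 2031/09/26.

2031/09/26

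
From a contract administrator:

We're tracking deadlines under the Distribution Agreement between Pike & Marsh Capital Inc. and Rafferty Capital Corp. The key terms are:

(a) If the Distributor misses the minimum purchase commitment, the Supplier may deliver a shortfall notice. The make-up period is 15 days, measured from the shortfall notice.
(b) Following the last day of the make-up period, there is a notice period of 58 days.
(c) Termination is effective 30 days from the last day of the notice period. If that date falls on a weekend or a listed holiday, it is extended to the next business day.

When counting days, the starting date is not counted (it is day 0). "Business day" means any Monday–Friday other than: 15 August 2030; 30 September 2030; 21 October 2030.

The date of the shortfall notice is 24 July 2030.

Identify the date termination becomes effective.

4 November 2030

Adding 15 calendar days to 24 July 2030 gives 8 August 2030, which is the last day of the make-up period.
Adding 58 calendar days to 8 August 2030 gives 5 October 2030, which is the last day of the notice period.
Adding 30 calendar days to 5 October 2030 gives 4 November 2030, which is the date termination becomes effective. 4 November 2030 is a Monday and is not a listed holiday, so no roll-forward applies.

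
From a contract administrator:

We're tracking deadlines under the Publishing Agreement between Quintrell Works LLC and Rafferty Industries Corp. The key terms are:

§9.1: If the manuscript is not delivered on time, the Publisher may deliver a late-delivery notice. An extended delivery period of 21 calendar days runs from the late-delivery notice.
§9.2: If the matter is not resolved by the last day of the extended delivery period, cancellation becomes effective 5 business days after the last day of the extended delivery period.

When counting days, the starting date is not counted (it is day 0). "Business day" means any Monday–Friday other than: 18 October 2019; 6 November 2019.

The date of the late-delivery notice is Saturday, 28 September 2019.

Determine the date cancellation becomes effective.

The last day of the extended delivery period: 21 calendar days after 28 September 2019 is 19 October 2019.
The date cancellation becomes effective: 5 business days after Saturday, 19 October 2019, skipping weekends — Oct 21, Oct 22, Oct 23, Oct 24, Oct 25 — lands on Friday, 25 October 2019.

25 October 2019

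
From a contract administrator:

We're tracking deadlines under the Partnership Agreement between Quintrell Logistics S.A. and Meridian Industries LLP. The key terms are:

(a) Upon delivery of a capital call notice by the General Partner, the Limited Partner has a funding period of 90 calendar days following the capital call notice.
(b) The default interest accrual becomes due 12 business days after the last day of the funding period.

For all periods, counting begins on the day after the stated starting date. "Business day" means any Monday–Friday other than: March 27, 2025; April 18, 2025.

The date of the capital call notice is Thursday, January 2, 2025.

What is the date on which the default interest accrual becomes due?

The last day of the funding period: January 2, 2025 + 90 days = April 2, 2025.
From Wednesday, April 2, 2025, 12 business days (Apr 3, Apr 4, Apr 7, Apr 8, …, Apr 16, Apr 17, Apr 21, skipping weekends and the listed holiday on Apr 18) brings us to Monday, April 21, 2025, which is the date on which the default interest accrual becomes due.

April 21, 2025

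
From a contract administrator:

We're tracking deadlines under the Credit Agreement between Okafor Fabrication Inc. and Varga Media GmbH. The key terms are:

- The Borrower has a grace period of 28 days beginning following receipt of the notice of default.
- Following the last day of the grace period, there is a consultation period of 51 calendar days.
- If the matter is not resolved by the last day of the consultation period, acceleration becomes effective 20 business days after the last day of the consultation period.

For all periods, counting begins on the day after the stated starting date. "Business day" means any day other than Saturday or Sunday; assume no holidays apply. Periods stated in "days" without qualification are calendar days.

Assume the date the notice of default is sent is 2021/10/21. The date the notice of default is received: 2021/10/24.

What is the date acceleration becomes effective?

2022/02/08

The last day of the grace period: 28 calendar days after 2021/10/24 is 2021/11/21.
The last day of the consultation period: 2021/11/21 + 51 days = 2022/01/11.
The date acceleration becomes effective: 20 business days after Tuesday, 2022/01/11, skipping weekends — Jan 12, Jan 13, Jan 14, Jan 17, …, Feb 4, Feb 7, Feb 8 — lands on Tuesday, 2022/02/08.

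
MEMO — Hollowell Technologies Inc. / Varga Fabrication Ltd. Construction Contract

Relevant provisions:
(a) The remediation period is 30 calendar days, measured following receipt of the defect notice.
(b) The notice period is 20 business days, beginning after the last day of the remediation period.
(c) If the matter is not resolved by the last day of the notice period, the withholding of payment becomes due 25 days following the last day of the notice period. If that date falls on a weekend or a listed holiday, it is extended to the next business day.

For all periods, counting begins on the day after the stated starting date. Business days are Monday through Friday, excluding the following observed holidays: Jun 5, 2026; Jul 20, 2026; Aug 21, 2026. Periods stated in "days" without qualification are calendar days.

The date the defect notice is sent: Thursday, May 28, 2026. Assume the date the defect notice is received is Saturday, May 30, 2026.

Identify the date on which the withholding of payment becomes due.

Adding 30 calendar days to May 30, 2026 gives Jun 29, 2026, which is the last day of the remediation period.
The last day of the notice period: counting 20 business days from Monday, Jun 29, 2026 (Jun 30, Jul 1, Jul 2, Jul 3, …, Jul 24, Jul 27, Jul 28, skipping weekends and the listed holiday on Jul 20) reaches Tuesday, Jul 28, 2026.
The date on which the withholding of payment becomes due: Jul 28, 2026 + 25 days = Aug 22, 2026. That falls on a Saturday, so it rolls to the next business day, Monday, Aug 24, 2026.

Aug 24, 2026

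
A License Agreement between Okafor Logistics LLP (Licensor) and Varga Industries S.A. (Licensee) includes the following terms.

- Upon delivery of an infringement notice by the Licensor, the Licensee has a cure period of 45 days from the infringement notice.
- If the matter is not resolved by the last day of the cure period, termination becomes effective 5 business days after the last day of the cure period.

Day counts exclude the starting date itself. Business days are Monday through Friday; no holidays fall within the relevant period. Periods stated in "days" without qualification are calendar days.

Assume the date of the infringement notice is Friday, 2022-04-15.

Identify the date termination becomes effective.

2022-06-06

Adding 45 calendar days to 2022-04-15 gives 2022-05-30, which is the last day of the cure period.
The date termination becomes effective: 5 business days after Monday, 2022-05-30, skipping weekends — May 31, Jun 1, Jun 2, Jun 3, Jun 6 — lands on Monday, 2022-06-06.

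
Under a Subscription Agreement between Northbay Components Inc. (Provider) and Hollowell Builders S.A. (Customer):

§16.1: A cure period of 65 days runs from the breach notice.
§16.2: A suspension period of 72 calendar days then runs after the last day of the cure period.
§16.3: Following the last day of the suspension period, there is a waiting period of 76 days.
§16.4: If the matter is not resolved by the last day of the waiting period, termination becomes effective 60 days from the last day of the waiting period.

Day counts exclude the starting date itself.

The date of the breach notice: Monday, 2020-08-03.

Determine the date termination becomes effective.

The last day of the cure period: 2020-08-03 + 65 days = 2020-10-07.
Adding 72 calendar days to 2020-10-07 gives 2020-12-18, which is the last day of the suspension period.
The last day of the waiting period: 2020-12-18 + 76 days = 2021-03-04.
The date termination becomes effective: 60 calendar days after 2021-03-04 is 2021-05-03.

2021-05-03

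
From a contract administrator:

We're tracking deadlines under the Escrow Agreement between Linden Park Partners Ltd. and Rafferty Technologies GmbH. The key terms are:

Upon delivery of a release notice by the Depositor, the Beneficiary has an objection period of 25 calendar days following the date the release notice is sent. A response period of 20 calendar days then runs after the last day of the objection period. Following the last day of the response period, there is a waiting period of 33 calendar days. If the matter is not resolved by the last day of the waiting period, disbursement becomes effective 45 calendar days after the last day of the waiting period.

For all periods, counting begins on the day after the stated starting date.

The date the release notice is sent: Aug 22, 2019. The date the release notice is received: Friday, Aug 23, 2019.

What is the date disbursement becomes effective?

Dec 23, 2019

The last day of the objection period: 25 calendar days after Aug 22, 2019 is Sep 16, 2019.
Adding 20 calendar days to Sep 16, 2019 gives Oct 6, 2019, which is the last day of the response period.
The last day of the waiting period: 33 calendar days after Oct 6, 2019 is Nov 8, 2019.
The date disbursement becomes effective: Nov 8, 2019 + 45 days = Dec 23, 2019.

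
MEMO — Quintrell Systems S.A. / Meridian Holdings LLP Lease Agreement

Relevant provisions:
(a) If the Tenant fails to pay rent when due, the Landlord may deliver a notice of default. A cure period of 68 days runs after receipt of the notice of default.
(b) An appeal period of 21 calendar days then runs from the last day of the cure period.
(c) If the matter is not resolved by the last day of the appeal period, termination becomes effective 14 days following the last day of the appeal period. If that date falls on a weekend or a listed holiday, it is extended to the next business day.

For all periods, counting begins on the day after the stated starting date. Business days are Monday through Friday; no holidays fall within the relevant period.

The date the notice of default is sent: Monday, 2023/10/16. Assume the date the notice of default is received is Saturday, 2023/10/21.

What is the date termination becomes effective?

Adding 68 calendar days to 2023/10/21 gives 2023/12/28, which is the last day of the cure period.
Adding 21 calendar days to 2023/12/28 gives 2024/01/18, which is the last day of the appeal period.
The date termination becomes effective: 14 calendar days after 2024/01/18 is 2024/02/01. 2024/02/01 is a Thursday, so no roll-forward applies.

2024/02/01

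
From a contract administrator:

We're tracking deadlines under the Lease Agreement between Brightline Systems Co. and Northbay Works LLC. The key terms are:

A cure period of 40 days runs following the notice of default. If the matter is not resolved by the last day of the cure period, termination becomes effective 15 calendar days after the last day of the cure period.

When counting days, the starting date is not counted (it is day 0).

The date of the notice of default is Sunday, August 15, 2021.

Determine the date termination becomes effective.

The last day of the cure period: 40 calendar days after August 15, 2021 is September 24, 2021.
Adding 15 calendar days to September 24, 2021 gives October 9, 2021, which is the date termination becomes effective.

October 9, 2021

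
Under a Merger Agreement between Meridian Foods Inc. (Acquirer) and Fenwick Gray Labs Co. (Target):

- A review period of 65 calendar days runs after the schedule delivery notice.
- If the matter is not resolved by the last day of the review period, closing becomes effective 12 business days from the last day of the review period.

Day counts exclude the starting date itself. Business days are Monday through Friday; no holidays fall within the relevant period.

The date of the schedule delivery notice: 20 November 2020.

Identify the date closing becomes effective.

9 February 2021

Adding 65 calendar days to 20 November 2020 gives 24 January 2021, which is the last day of the review period.
The date closing becomes effective: counting 12 business days from Sunday, 24 January 2021 (Jan 25, Jan 26, Jan 27, Jan 28, …, Feb 5, Feb 8, Feb 9, skipping weekends) reaches Tuesday, 9 February 2021.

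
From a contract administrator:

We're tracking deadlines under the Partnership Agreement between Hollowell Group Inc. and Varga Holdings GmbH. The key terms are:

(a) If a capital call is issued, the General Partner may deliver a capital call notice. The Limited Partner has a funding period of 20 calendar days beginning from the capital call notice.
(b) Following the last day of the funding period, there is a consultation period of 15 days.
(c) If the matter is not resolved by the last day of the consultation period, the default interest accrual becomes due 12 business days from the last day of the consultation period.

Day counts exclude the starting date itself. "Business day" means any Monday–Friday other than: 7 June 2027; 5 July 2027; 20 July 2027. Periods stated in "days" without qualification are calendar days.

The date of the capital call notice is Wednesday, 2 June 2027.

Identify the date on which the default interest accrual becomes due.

26 July 2027

The last day of the funding period: 2 June 2027 + 20 days = 22 June 2027.
The last day of the consultation period: 15 calendar days after 22 June 2027 is 7 July 2027.
From Wednesday, 7 July 2027, 12 business days (Jul 8, Jul 9, Jul 12, Jul 13, …, Jul 22, Jul 23, Jul 26, skipping weekends and the listed holiday on Jul 20) brings us to Monday, 26 July 2027, which is the date on which the default interest accrual becomes due.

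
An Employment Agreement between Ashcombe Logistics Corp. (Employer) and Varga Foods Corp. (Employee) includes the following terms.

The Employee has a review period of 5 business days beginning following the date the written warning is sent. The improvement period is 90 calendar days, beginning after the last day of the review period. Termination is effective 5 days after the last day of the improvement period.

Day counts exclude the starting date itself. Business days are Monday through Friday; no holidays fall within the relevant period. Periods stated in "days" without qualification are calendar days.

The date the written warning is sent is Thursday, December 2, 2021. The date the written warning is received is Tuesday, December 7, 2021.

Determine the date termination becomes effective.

March 14, 2022

The last day of the review period: counting 5 business days from Thursday, December 2, 2021 (Dec 3, Dec 6, Dec 7, Dec 8, Dec 9, skipping weekends) reaches Thursday, December 9, 2021.
The last day of the improvement period: 90 calendar days after December 9, 2021 is March 9, 2022.
The date termination becomes effective: March 9, 2022 + 5 days = March 14, 2022.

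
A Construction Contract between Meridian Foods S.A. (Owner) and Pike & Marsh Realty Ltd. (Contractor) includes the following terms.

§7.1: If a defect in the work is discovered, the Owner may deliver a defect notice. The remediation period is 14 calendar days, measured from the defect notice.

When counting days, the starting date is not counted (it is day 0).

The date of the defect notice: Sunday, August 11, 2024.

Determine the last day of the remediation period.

August 25, 2024

The last day of the remediation period: August 11, 2024 + 14 days = August 25, 2024.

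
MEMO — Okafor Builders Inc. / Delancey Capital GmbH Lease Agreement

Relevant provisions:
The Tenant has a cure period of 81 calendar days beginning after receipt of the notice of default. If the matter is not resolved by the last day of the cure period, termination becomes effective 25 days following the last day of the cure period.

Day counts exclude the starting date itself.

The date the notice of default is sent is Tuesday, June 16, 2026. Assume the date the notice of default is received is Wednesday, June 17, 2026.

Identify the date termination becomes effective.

October 1, 2026

The last day of the cure period: June 17, 2026 + 81 days = September 6, 2026.
Adding 25 calendar days to September 6, 2026 gives October 1, 2026, which is the date termination becomes effective.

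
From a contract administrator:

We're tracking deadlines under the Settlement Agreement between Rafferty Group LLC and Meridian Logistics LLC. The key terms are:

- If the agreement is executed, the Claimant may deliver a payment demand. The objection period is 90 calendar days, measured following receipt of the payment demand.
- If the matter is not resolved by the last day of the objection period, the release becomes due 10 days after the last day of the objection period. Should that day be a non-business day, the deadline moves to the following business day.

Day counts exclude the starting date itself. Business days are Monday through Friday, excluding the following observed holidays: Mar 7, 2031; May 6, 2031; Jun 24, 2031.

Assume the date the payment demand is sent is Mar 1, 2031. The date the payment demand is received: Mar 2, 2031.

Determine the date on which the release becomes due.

Jun 10, 2031

The last day of the objection period: 90 calendar days after Mar 2, 2031 is May 31, 2031.
Adding 10 calendar days to May 31, 2031 gives Jun 10, 2031, which is the date on which the release becomes due. Jun 10, 2031 is a Tuesday and is not a listed holiday, so no roll-forward applies.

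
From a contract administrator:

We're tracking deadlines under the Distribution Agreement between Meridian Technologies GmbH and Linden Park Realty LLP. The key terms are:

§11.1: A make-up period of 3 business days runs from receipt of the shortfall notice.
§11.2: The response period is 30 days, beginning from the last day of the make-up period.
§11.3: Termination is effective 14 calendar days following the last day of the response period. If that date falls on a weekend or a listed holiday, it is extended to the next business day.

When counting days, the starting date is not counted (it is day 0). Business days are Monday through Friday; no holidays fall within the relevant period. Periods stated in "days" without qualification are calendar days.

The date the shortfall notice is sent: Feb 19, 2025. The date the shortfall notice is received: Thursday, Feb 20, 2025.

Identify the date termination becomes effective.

Apr 10, 2025

The last day of the make-up period: 3 business days after Thursday, Feb 20, 2025, skipping weekends — Feb 21, Feb 24, Feb 25 — lands on Tuesday, Feb 25, 2025.
The last day of the response period: Feb 25, 2025 + 30 days = Mar 27, 2025.
Adding 14 calendar days to Mar 27, 2025 gives Apr 10, 2025, which is the date termination becomes effective. Apr 10, 2025 is a Thursday, so no roll-forward applies.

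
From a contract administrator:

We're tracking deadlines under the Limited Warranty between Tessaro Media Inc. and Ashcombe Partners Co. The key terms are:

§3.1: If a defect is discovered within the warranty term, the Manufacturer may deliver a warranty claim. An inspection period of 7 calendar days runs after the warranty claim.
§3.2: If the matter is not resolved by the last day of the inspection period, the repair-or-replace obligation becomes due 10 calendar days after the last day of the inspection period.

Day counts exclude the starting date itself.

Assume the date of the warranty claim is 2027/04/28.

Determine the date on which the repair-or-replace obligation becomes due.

2027/05/15

Adding 7 calendar days to 2027/04/28 gives 2027/05/05, which is the last day of the inspection period.
Adding 10 calendar days to 2027/05/05 gives 2027/05/15, which is the date on which the repair-or-replace obligation becomes due.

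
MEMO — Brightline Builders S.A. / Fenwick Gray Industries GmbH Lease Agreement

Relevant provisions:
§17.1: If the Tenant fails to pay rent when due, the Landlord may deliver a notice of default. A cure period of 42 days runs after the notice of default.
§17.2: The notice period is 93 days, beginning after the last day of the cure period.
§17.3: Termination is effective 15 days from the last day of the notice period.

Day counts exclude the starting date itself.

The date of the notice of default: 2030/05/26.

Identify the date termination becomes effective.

The last day of the cure period: 2030/05/26 + 42 days = 2030/07/07.
The last day of the notice period: 2030/07/07 + 93 days = 2030/10/08.
The date termination becomes effective: 15 calendar days after 2030/10/08 is 2030/10/23.

2030/10/23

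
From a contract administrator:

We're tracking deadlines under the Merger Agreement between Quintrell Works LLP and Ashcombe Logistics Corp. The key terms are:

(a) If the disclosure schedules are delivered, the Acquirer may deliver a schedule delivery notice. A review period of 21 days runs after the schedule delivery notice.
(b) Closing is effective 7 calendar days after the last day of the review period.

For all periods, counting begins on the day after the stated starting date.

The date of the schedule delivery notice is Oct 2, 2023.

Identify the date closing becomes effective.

The last day of the review period: Oct 2, 2023 + 21 days = Oct 23, 2023.
The date closing becomes effective: 7 calendar days after Oct 23, 2023 is Oct 30, 2023.

Oct 30, 2023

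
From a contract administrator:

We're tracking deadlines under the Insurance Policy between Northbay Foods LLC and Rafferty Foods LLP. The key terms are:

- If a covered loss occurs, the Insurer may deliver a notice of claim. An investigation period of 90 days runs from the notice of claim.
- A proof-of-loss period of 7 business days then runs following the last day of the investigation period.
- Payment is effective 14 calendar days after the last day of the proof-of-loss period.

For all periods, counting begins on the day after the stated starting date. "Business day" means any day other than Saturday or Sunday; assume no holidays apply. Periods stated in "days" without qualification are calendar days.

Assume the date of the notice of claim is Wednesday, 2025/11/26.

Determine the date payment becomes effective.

2026/03/19

The last day of the investigation period: 2025/11/26 + 90 days = 2026/02/24.
The last day of the proof-of-loss period: 7 business days after Tuesday, 2026/02/24, skipping weekends — Feb 25, Feb 26, Feb 27, Mar 2, Mar 3, Mar 4, Mar 5 — lands on Thursday, 2026/03/05.
The date payment becomes effective: 14 calendar days after 2026/03/05 is 2026/03/19.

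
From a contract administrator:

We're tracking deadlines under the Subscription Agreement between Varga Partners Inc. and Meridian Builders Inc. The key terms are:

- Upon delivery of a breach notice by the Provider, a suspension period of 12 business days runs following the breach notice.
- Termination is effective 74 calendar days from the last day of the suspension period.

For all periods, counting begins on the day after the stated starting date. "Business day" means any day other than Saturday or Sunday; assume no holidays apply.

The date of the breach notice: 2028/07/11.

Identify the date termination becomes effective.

From Tuesday, 2028/07/11, 12 business days (Jul 12, Jul 13, Jul 14, Jul 17, …, Jul 25, Jul 26, Jul 27, skipping weekends) brings us to Thursday, 2028/07/27, which is the last day of the suspension period.
The date termination becomes effective: 74 calendar days after 2028/07/27 is 2028/10/09.

2028/10/09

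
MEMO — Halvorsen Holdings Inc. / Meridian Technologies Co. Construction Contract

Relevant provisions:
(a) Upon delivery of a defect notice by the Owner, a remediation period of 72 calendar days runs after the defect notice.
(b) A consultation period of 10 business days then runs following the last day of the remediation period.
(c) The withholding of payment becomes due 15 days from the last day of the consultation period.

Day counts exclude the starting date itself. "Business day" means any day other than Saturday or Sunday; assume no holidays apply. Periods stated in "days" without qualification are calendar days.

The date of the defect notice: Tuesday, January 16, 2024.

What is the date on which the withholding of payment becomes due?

April 26, 2024

Adding 72 calendar days to January 16, 2024 gives March 28, 2024, which is the last day of the remediation period.
From Thursday, March 28, 2024, 10 business days (Mar 29, Apr 1, Apr 2, Apr 3, Apr 4, Apr 5, Apr 8, Apr 9, Apr 10, Apr 11, skipping weekends) brings us to Thursday, April 11, 2024, which is the last day of the consultation period.
The date on which the withholding of payment becomes due: 15 calendar days after April 11, 2024 is April 26, 2024.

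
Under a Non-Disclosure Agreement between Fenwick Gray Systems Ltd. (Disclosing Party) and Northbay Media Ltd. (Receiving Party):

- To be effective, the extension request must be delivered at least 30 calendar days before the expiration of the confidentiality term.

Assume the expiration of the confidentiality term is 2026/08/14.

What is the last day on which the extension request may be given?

2026/07/15

Counting back 30 calendar days from 2026/08/14 gives 2026/07/15.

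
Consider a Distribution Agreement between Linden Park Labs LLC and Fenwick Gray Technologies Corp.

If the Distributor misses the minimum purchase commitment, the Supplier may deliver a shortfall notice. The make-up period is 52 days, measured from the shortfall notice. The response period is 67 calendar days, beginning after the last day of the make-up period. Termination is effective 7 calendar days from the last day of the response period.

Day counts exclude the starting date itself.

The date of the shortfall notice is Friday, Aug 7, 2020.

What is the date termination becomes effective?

Dec 11, 2020

Adding 52 calendar days to Aug 7, 2020 gives Sep 28, 2020, which is the last day of the make-up period.
The last day of the response period: 67 calendar days after Sep 28, 2020 is Dec 4, 2020.
The date termination becomes effective: 7 calendar days after Dec 4, 2020 is Dec 11, 2020.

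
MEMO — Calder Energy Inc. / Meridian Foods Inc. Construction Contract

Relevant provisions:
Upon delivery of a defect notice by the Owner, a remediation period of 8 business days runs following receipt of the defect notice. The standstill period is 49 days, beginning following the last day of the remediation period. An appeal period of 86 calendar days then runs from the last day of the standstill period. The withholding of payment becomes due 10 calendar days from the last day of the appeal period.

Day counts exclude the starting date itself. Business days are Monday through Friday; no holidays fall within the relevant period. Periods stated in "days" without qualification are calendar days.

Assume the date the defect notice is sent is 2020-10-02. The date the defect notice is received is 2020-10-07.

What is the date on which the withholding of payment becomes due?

The last day of the remediation period: counting 8 business days from Wednesday, 2020-10-07 (Oct 8, Oct 9, Oct 12, Oct 13, Oct 14, Oct 15, Oct 16, Oct 19, skipping weekends) reaches Monday, 2020-10-19.
Adding 49 calendar days to 2020-10-19 gives 2020-12-07, which is the last day of the standstill period.
Adding 86 calendar days to 2020-12-07 gives 2021-03-03, which is the last day of the appeal period.
The date on which the withholding of payment becomes due: 10 calendar days after 2021-03-03 is 2021-03-13.

2021-03-13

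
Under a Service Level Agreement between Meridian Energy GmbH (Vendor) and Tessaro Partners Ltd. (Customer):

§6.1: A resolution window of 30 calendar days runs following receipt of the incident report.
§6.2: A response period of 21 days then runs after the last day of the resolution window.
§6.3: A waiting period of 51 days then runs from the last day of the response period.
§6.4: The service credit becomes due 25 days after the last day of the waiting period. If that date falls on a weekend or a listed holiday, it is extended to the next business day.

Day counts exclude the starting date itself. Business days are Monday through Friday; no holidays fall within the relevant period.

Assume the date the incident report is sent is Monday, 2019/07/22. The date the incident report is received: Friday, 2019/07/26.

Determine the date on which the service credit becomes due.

The last day of the resolution window: 30 calendar days after 2019/07/26 is 2019/08/25.
The last day of the response period: 2019/08/25 + 21 days = 2019/09/15.
The last day of the waiting period: 2019/09/15 + 51 days = 2019/11/05.
Adding 25 calendar days to 2019/11/05 gives 2019/11/30, which is the date on which the service credit becomes due. That falls on a Saturday, so it rolls to the next business day, Monday, 2019/12/02.

2019/12/02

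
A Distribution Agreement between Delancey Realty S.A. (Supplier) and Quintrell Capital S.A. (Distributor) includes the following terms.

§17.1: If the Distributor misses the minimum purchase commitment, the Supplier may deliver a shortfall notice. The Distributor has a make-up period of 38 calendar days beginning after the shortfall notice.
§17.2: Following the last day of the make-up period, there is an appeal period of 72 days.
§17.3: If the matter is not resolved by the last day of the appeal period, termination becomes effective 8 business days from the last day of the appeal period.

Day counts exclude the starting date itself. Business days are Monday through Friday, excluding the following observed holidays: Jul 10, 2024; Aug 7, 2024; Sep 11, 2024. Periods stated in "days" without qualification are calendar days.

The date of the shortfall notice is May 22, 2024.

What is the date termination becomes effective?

The last day of the make-up period: May 22, 2024 + 38 days = Jun 29, 2024.
The last day of the appeal period: 72 calendar days after Jun 29, 2024 is Sep 9, 2024.
The date termination becomes effective: counting 8 business days from Monday, Sep 9, 2024 (Sep 10, Sep 12, Sep 13, Sep 16, Sep 17, Sep 18, Sep 19, Sep 20, skipping weekends and the listed holiday on Sep 11) reaches Friday, Sep 20, 2024.

Sep 20, 2024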